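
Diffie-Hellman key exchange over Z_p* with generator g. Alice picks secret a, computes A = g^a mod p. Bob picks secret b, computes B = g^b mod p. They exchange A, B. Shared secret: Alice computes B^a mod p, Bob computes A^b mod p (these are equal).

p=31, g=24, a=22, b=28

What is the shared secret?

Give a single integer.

A = 24^22 mod 31  (bits of 22 = 10110)
  bit 0 = 1: r = r^2 * 24 mod 31 = 1^2 * 24 = 1*24 = 24
  bit 1 = 0: r = r^2 mod 31 = 24^2 = 18
  bit 2 = 1: r = r^2 * 24 mod 31 = 18^2 * 24 = 14*24 = 26
  bit 3 = 1: r = r^2 * 24 mod 31 = 26^2 * 24 = 25*24 = 11
  bit 4 = 0: r = r^2 mod 31 = 11^2 = 28
  -> A = 28
B = 24^28 mod 31  (bits of 28 = 11100)
  bit 0 = 1: r = r^2 * 24 mod 31 = 1^2 * 24 = 1*24 = 24
  bit 1 = 1: r = r^2 * 24 mod 31 = 24^2 * 24 = 18*24 = 29
  bit 2 = 1: r = r^2 * 24 mod 31 = 29^2 * 24 = 4*24 = 3
  bit 3 = 0: r = r^2 mod 31 = 3^2 = 9
  bit 4 = 0: r = r^2 mod 31 = 9^2 = 19
  -> B = 19
s = B^a = 19^22 mod 31  (bits of 22 = 10110)
  bit 0 = 1: r = r^2 * 19 mod 31 = 1^2 * 19 = 1*19 = 19
  bit 1 = 0: r = r^2 mod 31 = 19^2 = 20
  bit 2 = 1: r = r^2 * 19 mod 31 = 20^2 * 19 = 28*19 = 5
  bit 3 = 1: r = r^2 * 19 mod 31 = 5^2 * 19 = 25*19 = 10
  bit 4 = 0: r = r^2 mod 31 = 10^2 = 7
  -> s = B^a = 7

Answer: 7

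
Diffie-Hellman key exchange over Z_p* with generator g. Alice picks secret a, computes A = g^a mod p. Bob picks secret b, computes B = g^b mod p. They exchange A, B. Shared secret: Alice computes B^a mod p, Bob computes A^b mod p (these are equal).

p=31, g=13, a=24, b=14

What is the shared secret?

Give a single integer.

Answer: 16

Derivation:
A = 13^24 mod 31  (bits of 24 = 11000)
  bit 0 = 1: r = r^2 * 13 mod 31 = 1^2 * 13 = 1*13 = 13
  bit 1 = 1: r = r^2 * 13 mod 31 = 13^2 * 13 = 14*13 = 27
  bit 2 = 0: r = r^2 mod 31 = 27^2 = 16
  bit 3 = 0: r = r^2 mod 31 = 16^2 = 8
  bit 4 = 0: r = r^2 mod 31 = 8^2 = 2
  -> A = 2
B = 13^14 mod 31  (bits of 14 = 1110)
  bit 0 = 1: r = r^2 * 13 mod 31 = 1^2 * 13 = 1*13 = 13
  bit 1 = 1: r = r^2 * 13 mod 31 = 13^2 * 13 = 14*13 = 27
  bit 2 = 1: r = r^2 * 13 mod 31 = 27^2 * 13 = 16*13 = 22
  bit 3 = 0: r = r^2 mod 31 = 22^2 = 19
  -> B = 19
s = B^a = 19^24 mod 31  (bits of 24 = 11000)
  bit 0 = 1: r = r^2 * 19 mod 31 = 1^2 * 19 = 1*19 = 19
  bit 1 = 1: r = r^2 * 19 mod 31 = 19^2 * 19 = 20*19 = 8
  bit 2 = 0: r = r^2 mod 31 = 8^2 = 2
  bit 3 = 0: r = r^2 mod 31 = 2^2 = 4
  bit 4 = 0: r = r^2 mod 31 = 4^2 = 16
  -> s = B^a = 16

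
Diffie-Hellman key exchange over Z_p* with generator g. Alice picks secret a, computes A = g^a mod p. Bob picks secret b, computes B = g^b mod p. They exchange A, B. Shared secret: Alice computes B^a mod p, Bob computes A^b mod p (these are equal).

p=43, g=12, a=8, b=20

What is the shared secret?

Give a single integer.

Answer: 40

Derivation:
A = 12^8 mod 43  (bits of 8 = 1000)
  bit 0 = 1: r = r^2 * 12 mod 43 = 1^2 * 12 = 1*12 = 12
  bit 1 = 0: r = r^2 mod 43 = 12^2 = 15
  bit 2 = 0: r = r^2 mod 43 = 15^2 = 10
  bit 3 = 0: r = r^2 mod 43 = 10^2 = 14
  -> A = 14
B = 12^20 mod 43  (bits of 20 = 10100)
  bit 0 = 1: r = r^2 * 12 mod 43 = 1^2 * 12 = 1*12 = 12
  bit 1 = 0: r = r^2 mod 43 = 12^2 = 15
  bit 2 = 1: r = r^2 * 12 mod 43 = 15^2 * 12 = 10*12 = 34
  bit 3 = 0: r = r^2 mod 43 = 34^2 = 38
  bit 4 = 0: r = r^2 mod 43 = 38^2 = 25
  -> B = 25
s = B^a = 25^8 mod 43  (bits of 8 = 1000)
  bit 0 = 1: r = r^2 * 25 mod 43 = 1^2 * 25 = 1*25 = 25
  bit 1 = 0: r = r^2 mod 43 = 25^2 = 23
  bit 2 = 0: r = r^2 mod 43 = 23^2 = 13
  bit 3 = 0: r = r^2 mod 43 = 13^2 = 40
  -> s = B^a = 40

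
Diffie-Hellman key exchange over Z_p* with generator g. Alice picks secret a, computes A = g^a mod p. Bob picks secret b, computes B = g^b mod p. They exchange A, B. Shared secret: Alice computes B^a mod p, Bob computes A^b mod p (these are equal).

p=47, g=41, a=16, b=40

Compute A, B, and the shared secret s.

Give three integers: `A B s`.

Answer: 12 25 7

Derivation:
A = 41^16 mod 47  (bits of 16 = 10000)
  bit 0 = 1: r = r^2 * 41 mod 47 = 1^2 * 41 = 1*41 = 41
  bit 1 = 0: r = r^2 mod 47 = 41^2 = 36
  bit 2 = 0: r = r^2 mod 47 = 36^2 = 27
  bit 3 = 0: r = r^2 mod 47 = 27^2 = 24
  bit 4 = 0: r = r^2 mod 47 = 24^2 = 12
  -> A = 12
B = 41^40 mod 47  (bits of 40 = 101000)
  bit 0 = 1: r = r^2 * 41 mod 47 = 1^2 * 41 = 1*41 = 41
  bit 1 = 0: r = r^2 mod 47 = 41^2 = 36
  bit 2 = 1: r = r^2 * 41 mod 47 = 36^2 * 41 = 27*41 = 26
  bit 3 = 0: r = r^2 mod 47 = 26^2 = 18
  bit 4 = 0: r = r^2 mod 47 = 18^2 = 42
  bit 5 = 0: r = r^2 mod 47 = 42^2 = 25
  -> B = 25
s = B^a = 25^16 mod 47  (bits of 16 = 10000)
  bit 0 = 1: r = r^2 * 25 mod 47 = 1^2 * 25 = 1*25 = 25
  bit 1 = 0: r = r^2 mod 47 = 25^2 = 14
  bit 2 = 0: r = r^2 mod 47 = 14^2 = 8
  bit 3 = 0: r = r^2 mod 47 = 8^2 = 17
  bit 4 = 0: r = r^2 mod 47 = 17^2 = 7
  -> s = B^a = 7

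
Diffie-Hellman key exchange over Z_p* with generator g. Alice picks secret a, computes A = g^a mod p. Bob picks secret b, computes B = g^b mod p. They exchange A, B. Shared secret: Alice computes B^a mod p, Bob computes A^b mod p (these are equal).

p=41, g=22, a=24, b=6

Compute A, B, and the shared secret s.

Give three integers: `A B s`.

Answer: 18 21 18

Derivation:
A = 22^24 mod 41  (bits of 24 = 11000)
  bit 0 = 1: r = r^2 * 22 mod 41 = 1^2 * 22 = 1*22 = 22
  bit 1 = 1: r = r^2 * 22 mod 41 = 22^2 * 22 = 33*22 = 29
  bit 2 = 0: r = r^2 mod 41 = 29^2 = 21
  bit 3 = 0: r = r^2 mod 41 = 21^2 = 31
  bit 4 = 0: r = r^2 mod 41 = 31^2 = 18
  -> A = 18
B = 22^6 mod 41  (bits of 6 = 110)
  bit 0 = 1: r = r^2 * 22 mod 41 = 1^2 * 22 = 1*22 = 22
  bit 1 = 1: r = r^2 * 22 mod 41 = 22^2 * 22 = 33*22 = 29
  bit 2 = 0: r = r^2 mod 41 = 29^2 = 21
  -> B = 21
s = B^a = 21^24 mod 41  (bits of 24 = 11000)
  bit 0 = 1: r = r^2 * 21 mod 41 = 1^2 * 21 = 1*21 = 21
  bit 1 = 1: r = r^2 * 21 mod 41 = 21^2 * 21 = 31*21 = 36
  bit 2 = 0: r = r^2 mod 41 = 36^2 = 25
  bit 3 = 0: r = r^2 mod 41 = 25^2 = 10
  bit 4 = 0: r = r^2 mod 41 = 10^2 = 18
  -> s = B^a = 18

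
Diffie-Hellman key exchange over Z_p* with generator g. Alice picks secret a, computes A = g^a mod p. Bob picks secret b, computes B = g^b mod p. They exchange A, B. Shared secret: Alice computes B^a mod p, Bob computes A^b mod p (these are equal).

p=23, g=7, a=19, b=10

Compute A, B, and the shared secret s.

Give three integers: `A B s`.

Answer: 11 13 2

Derivation:
A = 7^19 mod 23  (bits of 19 = 10011)
  bit 0 = 1: r = r^2 * 7 mod 23 = 1^2 * 7 = 1*7 = 7
  bit 1 = 0: r = r^2 mod 23 = 7^2 = 3
  bit 2 = 0: r = r^2 mod 23 = 3^2 = 9
  bit 3 = 1: r = r^2 * 7 mod 23 = 9^2 * 7 = 12*7 = 15
  bit 4 = 1: r = r^2 * 7 mod 23 = 15^2 * 7 = 18*7 = 11
  -> A = 11
B = 7^10 mod 23  (bits of 10 = 1010)
  bit 0 = 1: r = r^2 * 7 mod 23 = 1^2 * 7 = 1*7 = 7
  bit 1 = 0: r = r^2 mod 23 = 7^2 = 3
  bit 2 = 1: r = r^2 * 7 mod 23 = 3^2 * 7 = 9*7 = 17
  bit 3 = 0: r = r^2 mod 23 = 17^2 = 13
  -> B = 13
s = B^a = 13^19 mod 23  (bits of 19 = 10011)
  bit 0 = 1: r = r^2 * 13 mod 23 = 1^2 * 13 = 1*13 = 13
  bit 1 = 0: r = r^2 mod 23 = 13^2 = 8
  bit 2 = 0: r = r^2 mod 23 = 8^2 = 18
  bit 3 = 1: r = r^2 * 13 mod 23 = 18^2 * 13 = 2*13 = 3
  bit 4 = 1: r = r^2 * 13 mod 23 = 3^2 * 13 = 9*13 = 2
  -> s = B^a = 2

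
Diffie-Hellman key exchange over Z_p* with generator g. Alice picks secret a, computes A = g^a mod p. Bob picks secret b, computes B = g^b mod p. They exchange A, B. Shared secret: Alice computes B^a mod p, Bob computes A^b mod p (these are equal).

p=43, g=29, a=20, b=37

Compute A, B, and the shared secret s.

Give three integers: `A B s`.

A = 29^20 mod 43  (bits of 20 = 10100)
  bit 0 = 1: r = r^2 * 29 mod 43 = 1^2 * 29 = 1*29 = 29
  bit 1 = 0: r = r^2 mod 43 = 29^2 = 24
  bit 2 = 1: r = r^2 * 29 mod 43 = 24^2 * 29 = 17*29 = 20
  bit 3 = 0: r = r^2 mod 43 = 20^2 = 13
  bit 4 = 0: r = r^2 mod 43 = 13^2 = 40
  -> A = 40
B = 29^37 mod 43  (bits of 37 = 100101)
  bit 0 = 1: r = r^2 * 29 mod 43 = 1^2 * 29 = 1*29 = 29
  bit 1 = 0: r = r^2 mod 43 = 29^2 = 24
  bit 2 = 0: r = r^2 mod 43 = 24^2 = 17
  bit 3 = 1: r = r^2 * 29 mod 43 = 17^2 * 29 = 31*29 = 39
  bit 4 = 0: r = r^2 mod 43 = 39^2 = 16
  bit 5 = 1: r = r^2 * 29 mod 43 = 16^2 * 29 = 41*29 = 28
  -> B = 28
s = B^a = 28^20 mod 43  (bits of 20 = 10100)
  bit 0 = 1: r = r^2 * 28 mod 43 = 1^2 * 28 = 1*28 = 28
  bit 1 = 0: r = r^2 mod 43 = 28^2 = 10
  bit 2 = 1: r = r^2 * 28 mod 43 = 10^2 * 28 = 14*28 = 5
  bit 3 = 0: r = r^2 mod 43 = 5^2 = 25
  bit 4 = 0: r = r^2 mod 43 = 25^2 = 23
  -> s = B^a = 23

Answer: 40 28 23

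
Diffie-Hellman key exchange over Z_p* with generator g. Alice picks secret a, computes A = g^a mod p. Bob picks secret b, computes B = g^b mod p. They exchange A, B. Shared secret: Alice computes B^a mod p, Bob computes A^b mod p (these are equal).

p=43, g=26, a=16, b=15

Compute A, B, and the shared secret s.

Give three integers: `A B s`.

Answer: 14 27 41

Derivation:
A = 26^16 mod 43  (bits of 16 = 10000)
  bit 0 = 1: r = r^2 * 26 mod 43 = 1^2 * 26 = 1*26 = 26
  bit 1 = 0: r = r^2 mod 43 = 26^2 = 31
  bit 2 = 0: r = r^2 mod 43 = 31^2 = 15
  bit 3 = 0: r = r^2 mod 43 = 15^2 = 10
  bit 4 = 0: r = r^2 mod 43 = 10^2 = 14
  -> A = 14
B = 26^15 mod 43  (bits of 15 = 1111)
  bit 0 = 1: r = r^2 * 26 mod 43 = 1^2 * 26 = 1*26 = 26
  bit 1 = 1: r = r^2 * 26 mod 43 = 26^2 * 26 = 31*26 = 32
  bit 2 = 1: r = r^2 * 26 mod 43 = 32^2 * 26 = 35*26 = 7
  bit 3 = 1: r = r^2 * 26 mod 43 = 7^2 * 26 = 6*26 = 27
  -> B = 27
s = B^a = 27^16 mod 43  (bits of 16 = 10000)
  bit 0 = 1: r = r^2 * 27 mod 43 = 1^2 * 27 = 1*27 = 27
  bit 1 = 0: r = r^2 mod 43 = 27^2 = 41
  bit 2 = 0: r = r^2 mod 43 = 41^2 = 4
  bit 3 = 0: r = r^2 mod 43 = 4^2 = 16
  bit 4 = 0: r = r^2 mod 43 = 16^2 = 41
  -> s = B^a = 41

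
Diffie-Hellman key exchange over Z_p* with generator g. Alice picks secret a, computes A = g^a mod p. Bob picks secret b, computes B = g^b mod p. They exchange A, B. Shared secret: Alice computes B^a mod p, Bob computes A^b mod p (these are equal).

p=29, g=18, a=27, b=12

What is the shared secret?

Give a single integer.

A = 18^27 mod 29  (bits of 27 = 11011)
  bit 0 = 1: r = r^2 * 18 mod 29 = 1^2 * 18 = 1*18 = 18
  bit 1 = 1: r = r^2 * 18 mod 29 = 18^2 * 18 = 5*18 = 3
  bit 2 = 0: r = r^2 mod 29 = 3^2 = 9
  bit 3 = 1: r = r^2 * 18 mod 29 = 9^2 * 18 = 23*18 = 8
  bit 4 = 1: r = r^2 * 18 mod 29 = 8^2 * 18 = 6*18 = 21
  -> A = 21
B = 18^12 mod 29  (bits of 12 = 1100)
  bit 0 = 1: r = r^2 * 18 mod 29 = 1^2 * 18 = 1*18 = 18
  bit 1 = 1: r = r^2 * 18 mod 29 = 18^2 * 18 = 5*18 = 3
  bit 2 = 0: r = r^2 mod 29 = 3^2 = 9
  bit 3 = 0: r = r^2 mod 29 = 9^2 = 23
  -> B = 23
s = B^a = 23^27 mod 29  (bits of 27 = 11011)
  bit 0 = 1: r = r^2 * 23 mod 29 = 1^2 * 23 = 1*23 = 23
  bit 1 = 1: r = r^2 * 23 mod 29 = 23^2 * 23 = 7*23 = 16
  bit 2 = 0: r = r^2 mod 29 = 16^2 = 24
  bit 3 = 1: r = r^2 * 23 mod 29 = 24^2 * 23 = 25*23 = 24
  bit 4 = 1: r = r^2 * 23 mod 29 = 24^2 * 23 = 25*23 = 24
  -> s = B^a = 24

Answer: 24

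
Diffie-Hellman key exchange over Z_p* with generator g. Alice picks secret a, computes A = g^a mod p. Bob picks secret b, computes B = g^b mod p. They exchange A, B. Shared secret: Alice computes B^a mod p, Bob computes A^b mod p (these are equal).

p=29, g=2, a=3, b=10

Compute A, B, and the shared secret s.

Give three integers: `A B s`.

Answer: 8 9 4

Derivation:
A = 2^3 mod 29  (bits of 3 = 11)
  bit 0 = 1: r = r^2 * 2 mod 29 = 1^2 * 2 = 1*2 = 2
  bit 1 = 1: r = r^2 * 2 mod 29 = 2^2 * 2 = 4*2 = 8
  -> A = 8
B = 2^10 mod 29  (bits of 10 = 1010)
  bit 0 = 1: r = r^2 * 2 mod 29 = 1^2 * 2 = 1*2 = 2
  bit 1 = 0: r = r^2 mod 29 = 2^2 = 4
  bit 2 = 1: r = r^2 * 2 mod 29 = 4^2 * 2 = 16*2 = 3
  bit 3 = 0: r = r^2 mod 29 = 3^2 = 9
  -> B = 9
s = B^a = 9^3 mod 29  (bits of 3 = 11)
  bit 0 = 1: r = r^2 * 9 mod 29 = 1^2 * 9 = 1*9 = 9
  bit 1 = 1: r = r^2 * 9 mod 29 = 9^2 * 9 = 23*9 = 4
  -> s = B^a = 4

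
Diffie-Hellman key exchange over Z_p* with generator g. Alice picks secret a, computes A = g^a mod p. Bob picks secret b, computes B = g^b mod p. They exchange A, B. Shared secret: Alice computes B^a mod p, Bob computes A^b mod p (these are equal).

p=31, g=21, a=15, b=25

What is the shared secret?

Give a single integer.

Answer: 30

Derivation:
A = 21^15 mod 31  (bits of 15 = 1111)
  bit 0 = 1: r = r^2 * 21 mod 31 = 1^2 * 21 = 1*21 = 21
  bit 1 = 1: r = r^2 * 21 mod 31 = 21^2 * 21 = 7*21 = 23
  bit 2 = 1: r = r^2 * 21 mod 31 = 23^2 * 21 = 2*21 = 11
  bit 3 = 1: r = r^2 * 21 mod 31 = 11^2 * 21 = 28*21 = 30
  -> A = 30
B = 21^25 mod 31  (bits of 25 = 11001)
  bit 0 = 1: r = r^2 * 21 mod 31 = 1^2 * 21 = 1*21 = 21
  bit 1 = 1: r = r^2 * 21 mod 31 = 21^2 * 21 = 7*21 = 23
  bit 2 = 0: r = r^2 mod 31 = 23^2 = 2
  bit 3 = 0: r = r^2 mod 31 = 2^2 = 4
  bit 4 = 1: r = r^2 * 21 mod 31 = 4^2 * 21 = 16*21 = 26
  -> B = 26
s = B^a = 26^15 mod 31  (bits of 15 = 1111)
  bit 0 = 1: r = r^2 * 26 mod 31 = 1^2 * 26 = 1*26 = 26
  bit 1 = 1: r = r^2 * 26 mod 31 = 26^2 * 26 = 25*26 = 30
  bit 2 = 1: r = r^2 * 26 mod 31 = 30^2 * 26 = 1*26 = 26
  bit 3 = 1: r = r^2 * 26 mod 31 = 26^2 * 26 = 25*26 = 30
  -> s = B^a = 30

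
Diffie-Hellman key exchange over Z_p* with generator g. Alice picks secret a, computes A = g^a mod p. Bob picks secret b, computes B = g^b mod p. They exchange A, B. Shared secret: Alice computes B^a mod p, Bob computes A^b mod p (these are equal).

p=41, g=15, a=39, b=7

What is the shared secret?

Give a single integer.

A = 15^39 mod 41  (bits of 39 = 100111)
  bit 0 = 1: r = r^2 * 15 mod 41 = 1^2 * 15 = 1*15 = 15
  bit 1 = 0: r = r^2 mod 41 = 15^2 = 20
  bit 2 = 0: r = r^2 mod 41 = 20^2 = 31
  bit 3 = 1: r = r^2 * 15 mod 41 = 31^2 * 15 = 18*15 = 24
  bit 4 = 1: r = r^2 * 15 mod 41 = 24^2 * 15 = 2*15 = 30
  bit 5 = 1: r = r^2 * 15 mod 41 = 30^2 * 15 = 39*15 = 11
  -> A = 11
B = 15^7 mod 41  (bits of 7 = 111)
  bit 0 = 1: r = r^2 * 15 mod 41 = 1^2 * 15 = 1*15 = 15
  bit 1 = 1: r = r^2 * 15 mod 41 = 15^2 * 15 = 20*15 = 13
  bit 2 = 1: r = r^2 * 15 mod 41 = 13^2 * 15 = 5*15 = 34
  -> B = 34
s = B^a = 34^39 mod 41  (bits of 39 = 100111)
  bit 0 = 1: r = r^2 * 34 mod 41 = 1^2 * 34 = 1*34 = 34
  bit 1 = 0: r = r^2 mod 41 = 34^2 = 8
  bit 2 = 0: r = r^2 mod 41 = 8^2 = 23
  bit 3 = 1: r = r^2 * 34 mod 41 = 23^2 * 34 = 37*34 = 28
  bit 4 = 1: r = r^2 * 34 mod 41 = 28^2 * 34 = 5*34 = 6
  bit 5 = 1: r = r^2 * 34 mod 41 = 6^2 * 34 = 36*34 = 35
  -> s = B^a = 35

Answer: 35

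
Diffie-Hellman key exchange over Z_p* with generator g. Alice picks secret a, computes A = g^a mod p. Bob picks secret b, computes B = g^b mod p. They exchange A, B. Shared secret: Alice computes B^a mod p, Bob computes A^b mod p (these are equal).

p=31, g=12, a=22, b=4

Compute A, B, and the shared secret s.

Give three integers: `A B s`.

A = 12^22 mod 31  (bits of 22 = 10110)
  bit 0 = 1: r = r^2 * 12 mod 31 = 1^2 * 12 = 1*12 = 12
  bit 1 = 0: r = r^2 mod 31 = 12^2 = 20
  bit 2 = 1: r = r^2 * 12 mod 31 = 20^2 * 12 = 28*12 = 26
  bit 3 = 1: r = r^2 * 12 mod 31 = 26^2 * 12 = 25*12 = 21
  bit 4 = 0: r = r^2 mod 31 = 21^2 = 7
  -> A = 7
B = 12^4 mod 31  (bits of 4 = 100)
  bit 0 = 1: r = r^2 * 12 mod 31 = 1^2 * 12 = 1*12 = 12
  bit 1 = 0: r = r^2 mod 31 = 12^2 = 20
  bit 2 = 0: r = r^2 mod 31 = 20^2 = 28
  -> B = 28
s = B^a = 28^22 mod 31  (bits of 22 = 10110)
  bit 0 = 1: r = r^2 * 28 mod 31 = 1^2 * 28 = 1*28 = 28
  bit 1 = 0: r = r^2 mod 31 = 28^2 = 9
  bit 2 = 1: r = r^2 * 28 mod 31 = 9^2 * 28 = 19*28 = 5
  bit 3 = 1: r = r^2 * 28 mod 31 = 5^2 * 28 = 25*28 = 18
  bit 4 = 0: r = r^2 mod 31 = 18^2 = 14
  -> s = B^a = 14

Answer: 7 28 14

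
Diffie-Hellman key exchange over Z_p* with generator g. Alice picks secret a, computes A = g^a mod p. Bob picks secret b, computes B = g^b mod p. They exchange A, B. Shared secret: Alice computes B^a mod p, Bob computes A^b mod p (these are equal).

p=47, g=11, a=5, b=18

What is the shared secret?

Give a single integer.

A = 11^5 mod 47  (bits of 5 = 101)
  bit 0 = 1: r = r^2 * 11 mod 47 = 1^2 * 11 = 1*11 = 11
  bit 1 = 0: r = r^2 mod 47 = 11^2 = 27
  bit 2 = 1: r = r^2 * 11 mod 47 = 27^2 * 11 = 24*11 = 29
  -> A = 29
B = 11^18 mod 47  (bits of 18 = 10010)
  bit 0 = 1: r = r^2 * 11 mod 47 = 1^2 * 11 = 1*11 = 11
  bit 1 = 0: r = r^2 mod 47 = 11^2 = 27
  bit 2 = 0: r = r^2 mod 47 = 27^2 = 24
  bit 3 = 1: r = r^2 * 11 mod 47 = 24^2 * 11 = 12*11 = 38
  bit 4 = 0: r = r^2 mod 47 = 38^2 = 34
  -> B = 34
s = B^a = 34^5 mod 47  (bits of 5 = 101)
  bit 0 = 1: r = r^2 * 34 mod 47 = 1^2 * 34 = 1*34 = 34
  bit 1 = 0: r = r^2 mod 47 = 34^2 = 28
  bit 2 = 1: r = r^2 * 34 mod 47 = 28^2 * 34 = 32*34 = 7
  -> s = B^a = 7

Answer: 7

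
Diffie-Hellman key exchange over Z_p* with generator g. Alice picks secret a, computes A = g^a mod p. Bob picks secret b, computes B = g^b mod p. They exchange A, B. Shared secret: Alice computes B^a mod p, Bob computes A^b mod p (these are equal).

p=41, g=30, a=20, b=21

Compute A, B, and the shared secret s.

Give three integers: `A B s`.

Answer: 40 11 40

Derivation:
A = 30^20 mod 41  (bits of 20 = 10100)
  bit 0 = 1: r = r^2 * 30 mod 41 = 1^2 * 30 = 1*30 = 30
  bit 1 = 0: r = r^2 mod 41 = 30^2 = 39
  bit 2 = 1: r = r^2 * 30 mod 41 = 39^2 * 30 = 4*30 = 38
  bit 3 = 0: r = r^2 mod 41 = 38^2 = 9
  bit 4 = 0: r = r^2 mod 41 = 9^2 = 40
  -> A = 40
B = 30^21 mod 41  (bits of 21 = 10101)
  bit 0 = 1: r = r^2 * 30 mod 41 = 1^2 * 30 = 1*30 = 30
  bit 1 = 0: r = r^2 mod 41 = 30^2 = 39
  bit 2 = 1: r = r^2 * 30 mod 41 = 39^2 * 30 = 4*30 = 38
  bit 3 = 0: r = r^2 mod 41 = 38^2 = 9
  bit 4 = 1: r = r^2 * 30 mod 41 = 9^2 * 30 = 40*30 = 11
  -> B = 11
s = B^a = 11^20 mod 41  (bits of 20 = 10100)
  bit 0 = 1: r = r^2 * 11 mod 41 = 1^2 * 11 = 1*11 = 11
  bit 1 = 0: r = r^2 mod 41 = 11^2 = 39
  bit 2 = 1: r = r^2 * 11 mod 41 = 39^2 * 11 = 4*11 = 3
  bit 3 = 0: r = r^2 mod 41 = 3^2 = 9
  bit 4 = 0: r = r^2 mod 41 = 9^2 = 40
  -> s = B^a = 40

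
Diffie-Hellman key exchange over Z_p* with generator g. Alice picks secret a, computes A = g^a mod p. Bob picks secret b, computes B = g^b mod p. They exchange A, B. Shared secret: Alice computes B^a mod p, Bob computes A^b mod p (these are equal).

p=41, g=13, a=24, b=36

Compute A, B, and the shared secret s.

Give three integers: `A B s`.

Answer: 16 23 16

Derivation:
A = 13^24 mod 41  (bits of 24 = 11000)
  bit 0 = 1: r = r^2 * 13 mod 41 = 1^2 * 13 = 1*13 = 13
  bit 1 = 1: r = r^2 * 13 mod 41 = 13^2 * 13 = 5*13 = 24
  bit 2 = 0: r = r^2 mod 41 = 24^2 = 2
  bit 3 = 0: r = r^2 mod 41 = 2^2 = 4
  bit 4 = 0: r = r^2 mod 41 = 4^2 = 16
  -> A = 16
B = 13^36 mod 41  (bits of 36 = 100100)
  bit 0 = 1: r = r^2 * 13 mod 41 = 1^2 * 13 = 1*13 = 13
  bit 1 = 0: r = r^2 mod 41 = 13^2 = 5
  bit 2 = 0: r = r^2 mod 41 = 5^2 = 25
  bit 3 = 1: r = r^2 * 13 mod 41 = 25^2 * 13 = 10*13 = 7
  bit 4 = 0: r = r^2 mod 41 = 7^2 = 8
  bit 5 = 0: r = r^2 mod 41 = 8^2 = 23
  -> B = 23
s = B^a = 23^24 mod 41  (bits of 24 = 11000)
  bit 0 = 1: r = r^2 * 23 mod 41 = 1^2 * 23 = 1*23 = 23
  bit 1 = 1: r = r^2 * 23 mod 41 = 23^2 * 23 = 37*23 = 31
  bit 2 = 0: r = r^2 mod 41 = 31^2 = 18
  bit 3 = 0: r = r^2 mod 41 = 18^2 = 37
  bit 4 = 0: r = r^2 mod 41 = 37^2 = 16
  -> s = B^a = 16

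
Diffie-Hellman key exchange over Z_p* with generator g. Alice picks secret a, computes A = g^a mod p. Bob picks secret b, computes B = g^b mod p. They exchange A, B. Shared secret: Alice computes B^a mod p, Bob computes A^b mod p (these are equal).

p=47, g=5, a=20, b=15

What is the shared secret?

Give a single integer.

Answer: 42

Derivation:
A = 5^20 mod 47  (bits of 20 = 10100)
  bit 0 = 1: r = r^2 * 5 mod 47 = 1^2 * 5 = 1*5 = 5
  bit 1 = 0: r = r^2 mod 47 = 5^2 = 25
  bit 2 = 1: r = r^2 * 5 mod 47 = 25^2 * 5 = 14*5 = 23
  bit 3 = 0: r = r^2 mod 47 = 23^2 = 12
  bit 4 = 0: r = r^2 mod 47 = 12^2 = 3
  -> A = 3
B = 5^15 mod 47  (bits of 15 = 1111)
  bit 0 = 1: r = r^2 * 5 mod 47 = 1^2 * 5 = 1*5 = 5
  bit 1 = 1: r = r^2 * 5 mod 47 = 5^2 * 5 = 25*5 = 31
  bit 2 = 1: r = r^2 * 5 mod 47 = 31^2 * 5 = 21*5 = 11
  bit 3 = 1: r = r^2 * 5 mod 47 = 11^2 * 5 = 27*5 = 41
  -> B = 41
s = B^a = 41^20 mod 47  (bits of 20 = 10100)
  bit 0 = 1: r = r^2 * 41 mod 47 = 1^2 * 41 = 1*41 = 41
  bit 1 = 0: r = r^2 mod 47 = 41^2 = 36
  bit 2 = 1: r = r^2 * 41 mod 47 = 36^2 * 41 = 27*41 = 26
  bit 3 = 0: r = r^2 mod 47 = 26^2 = 18
  bit 4 = 0: r = r^2 mod 47 = 18^2 = 42
  -> s = B^a = 42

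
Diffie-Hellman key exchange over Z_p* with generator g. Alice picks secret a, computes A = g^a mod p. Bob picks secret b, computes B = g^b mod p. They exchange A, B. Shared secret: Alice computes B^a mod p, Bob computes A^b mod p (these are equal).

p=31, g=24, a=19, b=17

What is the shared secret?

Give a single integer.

A = 24^19 mod 31  (bits of 19 = 10011)
  bit 0 = 1: r = r^2 * 24 mod 31 = 1^2 * 24 = 1*24 = 24
  bit 1 = 0: r = r^2 mod 31 = 24^2 = 18
  bit 2 = 0: r = r^2 mod 31 = 18^2 = 14
  bit 3 = 1: r = r^2 * 24 mod 31 = 14^2 * 24 = 10*24 = 23
  bit 4 = 1: r = r^2 * 24 mod 31 = 23^2 * 24 = 2*24 = 17
  -> A = 17
B = 24^17 mod 31  (bits of 17 = 10001)
  bit 0 = 1: r = r^2 * 24 mod 31 = 1^2 * 24 = 1*24 = 24
  bit 1 = 0: r = r^2 mod 31 = 24^2 = 18
  bit 2 = 0: r = r^2 mod 31 = 18^2 = 14
  bit 3 = 0: r = r^2 mod 31 = 14^2 = 10
  bit 4 = 1: r = r^2 * 24 mod 31 = 10^2 * 24 = 7*24 = 13
  -> B = 13
s = B^a = 13^19 mod 31  (bits of 19 = 10011)
  bit 0 = 1: r = r^2 * 13 mod 31 = 1^2 * 13 = 1*13 = 13
  bit 1 = 0: r = r^2 mod 31 = 13^2 = 14
  bit 2 = 0: r = r^2 mod 31 = 14^2 = 10
  bit 3 = 1: r = r^2 * 13 mod 31 = 10^2 * 13 = 7*13 = 29
  bit 4 = 1: r = r^2 * 13 mod 31 = 29^2 * 13 = 4*13 = 21
  -> s = B^a = 21

Answer: 21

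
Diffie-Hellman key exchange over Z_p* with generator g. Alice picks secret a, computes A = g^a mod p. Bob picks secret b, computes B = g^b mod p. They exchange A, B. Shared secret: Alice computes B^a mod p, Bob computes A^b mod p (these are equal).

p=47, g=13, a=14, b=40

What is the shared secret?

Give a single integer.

Answer: 37

Derivation:
A = 13^14 mod 47  (bits of 14 = 1110)
  bit 0 = 1: r = r^2 * 13 mod 47 = 1^2 * 13 = 1*13 = 13
  bit 1 = 1: r = r^2 * 13 mod 47 = 13^2 * 13 = 28*13 = 35
  bit 2 = 1: r = r^2 * 13 mod 47 = 35^2 * 13 = 3*13 = 39
  bit 3 = 0: r = r^2 mod 47 = 39^2 = 17
  -> A = 17
B = 13^40 mod 47  (bits of 40 = 101000)
  bit 0 = 1: r = r^2 * 13 mod 47 = 1^2 * 13 = 1*13 = 13
  bit 1 = 0: r = r^2 mod 47 = 13^2 = 28
  bit 2 = 1: r = r^2 * 13 mod 47 = 28^2 * 13 = 32*13 = 40
  bit 3 = 0: r = r^2 mod 47 = 40^2 = 2
  bit 4 = 0: r = r^2 mod 47 = 2^2 = 4
  bit 5 = 0: r = r^2 mod 47 = 4^2 = 16
  -> B = 16
s = B^a = 16^14 mod 47  (bits of 14 = 1110)
  bit 0 = 1: r = r^2 * 16 mod 47 = 1^2 * 16 = 1*16 = 16
  bit 1 = 1: r = r^2 * 16 mod 47 = 16^2 * 16 = 21*16 = 7
  bit 2 = 1: r = r^2 * 16 mod 47 = 7^2 * 16 = 2*16 = 32
  bit 3 = 0: r = r^2 mod 47 = 32^2 = 37
  -> s = B^a = 37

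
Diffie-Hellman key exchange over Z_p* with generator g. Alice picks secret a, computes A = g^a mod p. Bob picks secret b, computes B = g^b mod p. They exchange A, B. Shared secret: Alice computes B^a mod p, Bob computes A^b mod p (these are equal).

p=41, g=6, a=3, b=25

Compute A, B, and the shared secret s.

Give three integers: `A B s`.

Answer: 11 14 38

Derivation:
A = 6^3 mod 41  (bits of 3 = 11)
  bit 0 = 1: r = r^2 * 6 mod 41 = 1^2 * 6 = 1*6 = 6
  bit 1 = 1: r = r^2 * 6 mod 41 = 6^2 * 6 = 36*6 = 11
  -> A = 11
B = 6^25 mod 41  (bits of 25 = 11001)
  bit 0 = 1: r = r^2 * 6 mod 41 = 1^2 * 6 = 1*6 = 6
  bit 1 = 1: r = r^2 * 6 mod 41 = 6^2 * 6 = 36*6 = 11
  bit 2 = 0: r = r^2 mod 41 = 11^2 = 39
  bit 3 = 0: r = r^2 mod 41 = 39^2 = 4
  bit 4 = 1: r = r^2 * 6 mod 41 = 4^2 * 6 = 16*6 = 14
  -> B = 14
s = B^a = 14^3 mod 41  (bits of 3 = 11)
  bit 0 = 1: r = r^2 * 14 mod 41 = 1^2 * 14 = 1*14 = 14
  bit 1 = 1: r = r^2 * 14 mod 41 = 14^2 * 14 = 32*14 = 38
  -> s = B^a = 38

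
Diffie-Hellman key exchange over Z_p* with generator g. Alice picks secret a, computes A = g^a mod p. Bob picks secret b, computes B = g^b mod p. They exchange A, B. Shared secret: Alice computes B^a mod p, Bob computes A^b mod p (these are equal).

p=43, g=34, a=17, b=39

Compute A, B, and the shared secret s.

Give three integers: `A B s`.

A = 34^17 mod 43  (bits of 17 = 10001)
  bit 0 = 1: r = r^2 * 34 mod 43 = 1^2 * 34 = 1*34 = 34
  bit 1 = 0: r = r^2 mod 43 = 34^2 = 38
  bit 2 = 0: r = r^2 mod 43 = 38^2 = 25
  bit 3 = 0: r = r^2 mod 43 = 25^2 = 23
  bit 4 = 1: r = r^2 * 34 mod 43 = 23^2 * 34 = 13*34 = 12
  -> A = 12
B = 34^39 mod 43  (bits of 39 = 100111)
  bit 0 = 1: r = r^2 * 34 mod 43 = 1^2 * 34 = 1*34 = 34
  bit 1 = 0: r = r^2 mod 43 = 34^2 = 38
  bit 2 = 0: r = r^2 mod 43 = 38^2 = 25
  bit 3 = 1: r = r^2 * 34 mod 43 = 25^2 * 34 = 23*34 = 8
  bit 4 = 1: r = r^2 * 34 mod 43 = 8^2 * 34 = 21*34 = 26
  bit 5 = 1: r = r^2 * 34 mod 43 = 26^2 * 34 = 31*34 = 22
  -> B = 22
s = B^a = 22^17 mod 43  (bits of 17 = 10001)
  bit 0 = 1: r = r^2 * 22 mod 43 = 1^2 * 22 = 1*22 = 22
  bit 1 = 0: r = r^2 mod 43 = 22^2 = 11
  bit 2 = 0: r = r^2 mod 43 = 11^2 = 35
  bit 3 = 0: r = r^2 mod 43 = 35^2 = 21
  bit 4 = 1: r = r^2 * 22 mod 43 = 21^2 * 22 = 11*22 = 27
  -> s = B^a = 27

Answer: 12 22 27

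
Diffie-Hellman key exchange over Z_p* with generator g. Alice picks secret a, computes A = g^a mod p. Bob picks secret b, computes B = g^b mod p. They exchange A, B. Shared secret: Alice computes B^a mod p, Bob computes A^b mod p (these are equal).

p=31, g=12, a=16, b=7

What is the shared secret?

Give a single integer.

A = 12^16 mod 31  (bits of 16 = 10000)
  bit 0 = 1: r = r^2 * 12 mod 31 = 1^2 * 12 = 1*12 = 12
  bit 1 = 0: r = r^2 mod 31 = 12^2 = 20
  bit 2 = 0: r = r^2 mod 31 = 20^2 = 28
  bit 3 = 0: r = r^2 mod 31 = 28^2 = 9
  bit 4 = 0: r = r^2 mod 31 = 9^2 = 19
  -> A = 19
B = 12^7 mod 31  (bits of 7 = 111)
  bit 0 = 1: r = r^2 * 12 mod 31 = 1^2 * 12 = 1*12 = 12
  bit 1 = 1: r = r^2 * 12 mod 31 = 12^2 * 12 = 20*12 = 23
  bit 2 = 1: r = r^2 * 12 mod 31 = 23^2 * 12 = 2*12 = 24
  -> B = 24
s = B^a = 24^16 mod 31  (bits of 16 = 10000)
  bit 0 = 1: r = r^2 * 24 mod 31 = 1^2 * 24 = 1*24 = 24
  bit 1 = 0: r = r^2 mod 31 = 24^2 = 18
  bit 2 = 0: r = r^2 mod 31 = 18^2 = 14
  bit 3 = 0: r = r^2 mod 31 = 14^2 = 10
  bit 4 = 0: r = r^2 mod 31 = 10^2 = 7
  -> s = B^a = 7

Answer: 7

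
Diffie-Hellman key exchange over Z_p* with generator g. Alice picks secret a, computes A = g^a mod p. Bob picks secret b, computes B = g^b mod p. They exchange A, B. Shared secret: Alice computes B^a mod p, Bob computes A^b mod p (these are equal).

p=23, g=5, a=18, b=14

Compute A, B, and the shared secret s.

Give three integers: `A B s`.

Answer: 6 13 9

Derivation:
A = 5^18 mod 23  (bits of 18 = 10010)
  bit 0 = 1: r = r^2 * 5 mod 23 = 1^2 * 5 = 1*5 = 5
  bit 1 = 0: r = r^2 mod 23 = 5^2 = 2
  bit 2 = 0: r = r^2 mod 23 = 2^2 = 4
  bit 3 = 1: r = r^2 * 5 mod 23 = 4^2 * 5 = 16*5 = 11
  bit 4 = 0: r = r^2 mod 23 = 11^2 = 6
  -> A = 6
B = 5^14 mod 23  (bits of 14 = 1110)
  bit 0 = 1: r = r^2 * 5 mod 23 = 1^2 * 5 = 1*5 = 5
  bit 1 = 1: r = r^2 * 5 mod 23 = 5^2 * 5 = 2*5 = 10
  bit 2 = 1: r = r^2 * 5 mod 23 = 10^2 * 5 = 8*5 = 17
  bit 3 = 0: r = r^2 mod 23 = 17^2 = 13
  -> B = 13
s = B^a = 13^18 mod 23  (bits of 18 = 10010)
  bit 0 = 1: r = r^2 * 13 mod 23 = 1^2 * 13 = 1*13 = 13
  bit 1 = 0: r = r^2 mod 23 = 13^2 = 8
  bit 2 = 0: r = r^2 mod 23 = 8^2 = 18
  bit 3 = 1: r = r^2 * 13 mod 23 = 18^2 * 13 = 2*13 = 3
  bit 4 = 0: r = r^2 mod 23 = 3^2 = 9
  -> s = B^a = 9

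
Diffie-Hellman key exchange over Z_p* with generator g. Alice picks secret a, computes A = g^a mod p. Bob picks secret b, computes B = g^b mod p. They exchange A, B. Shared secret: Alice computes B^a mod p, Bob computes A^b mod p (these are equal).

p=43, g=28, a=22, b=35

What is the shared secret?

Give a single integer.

A = 28^22 mod 43  (bits of 22 = 10110)
  bit 0 = 1: r = r^2 * 28 mod 43 = 1^2 * 28 = 1*28 = 28
  bit 1 = 0: r = r^2 mod 43 = 28^2 = 10
  bit 2 = 1: r = r^2 * 28 mod 43 = 10^2 * 28 = 14*28 = 5
  bit 3 = 1: r = r^2 * 28 mod 43 = 5^2 * 28 = 25*28 = 12
  bit 4 = 0: r = r^2 mod 43 = 12^2 = 15
  -> A = 15
B = 28^35 mod 43  (bits of 35 = 100011)
  bit 0 = 1: r = r^2 * 28 mod 43 = 1^2 * 28 = 1*28 = 28
  bit 1 = 0: r = r^2 mod 43 = 28^2 = 10
  bit 2 = 0: r = r^2 mod 43 = 10^2 = 14
  bit 3 = 0: r = r^2 mod 43 = 14^2 = 24
  bit 4 = 1: r = r^2 * 28 mod 43 = 24^2 * 28 = 17*28 = 3
  bit 5 = 1: r = r^2 * 28 mod 43 = 3^2 * 28 = 9*28 = 37
  -> B = 37
s = B^a = 37^22 mod 43  (bits of 22 = 10110)
  bit 0 = 1: r = r^2 * 37 mod 43 = 1^2 * 37 = 1*37 = 37
  bit 1 = 0: r = r^2 mod 43 = 37^2 = 36
  bit 2 = 1: r = r^2 * 37 mod 43 = 36^2 * 37 = 6*37 = 7
  bit 3 = 1: r = r^2 * 37 mod 43 = 7^2 * 37 = 6*37 = 7
  bit 4 = 0: r = r^2 mod 43 = 7^2 = 6
  -> s = B^a = 6

Answer: 6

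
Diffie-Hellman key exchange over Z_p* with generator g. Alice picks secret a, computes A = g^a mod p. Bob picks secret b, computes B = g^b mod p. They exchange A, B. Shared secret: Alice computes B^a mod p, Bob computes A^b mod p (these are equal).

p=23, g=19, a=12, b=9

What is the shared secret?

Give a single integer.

A = 19^12 mod 23  (bits of 12 = 1100)
  bit 0 = 1: r = r^2 * 19 mod 23 = 1^2 * 19 = 1*19 = 19
  bit 1 = 1: r = r^2 * 19 mod 23 = 19^2 * 19 = 16*19 = 5
  bit 2 = 0: r = r^2 mod 23 = 5^2 = 2
  bit 3 = 0: r = r^2 mod 23 = 2^2 = 4
  -> A = 4
B = 19^9 mod 23  (bits of 9 = 1001)
  bit 0 = 1: r = r^2 * 19 mod 23 = 1^2 * 19 = 1*19 = 19
  bit 1 = 0: r = r^2 mod 23 = 19^2 = 16
  bit 2 = 0: r = r^2 mod 23 = 16^2 = 3
  bit 3 = 1: r = r^2 * 19 mod 23 = 3^2 * 19 = 9*19 = 10
  -> B = 10
s = B^a = 10^12 mod 23  (bits of 12 = 1100)
  bit 0 = 1: r = r^2 * 10 mod 23 = 1^2 * 10 = 1*10 = 10
  bit 1 = 1: r = r^2 * 10 mod 23 = 10^2 * 10 = 8*10 = 11
  bit 2 = 0: r = r^2 mod 23 = 11^2 = 6
  bit 3 = 0: r = r^2 mod 23 = 6^2 = 13
  -> s = B^a = 13

Answer: 13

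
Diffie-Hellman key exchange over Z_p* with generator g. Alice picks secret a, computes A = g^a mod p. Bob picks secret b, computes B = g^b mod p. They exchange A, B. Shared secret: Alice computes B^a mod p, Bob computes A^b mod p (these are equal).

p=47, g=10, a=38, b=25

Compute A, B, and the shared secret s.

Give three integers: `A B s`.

A = 10^38 mod 47  (bits of 38 = 100110)
  bit 0 = 1: r = r^2 * 10 mod 47 = 1^2 * 10 = 1*10 = 10
  bit 1 = 0: r = r^2 mod 47 = 10^2 = 6
  bit 2 = 0: r = r^2 mod 47 = 6^2 = 36
  bit 3 = 1: r = r^2 * 10 mod 47 = 36^2 * 10 = 27*10 = 35
  bit 4 = 1: r = r^2 * 10 mod 47 = 35^2 * 10 = 3*10 = 30
  bit 5 = 0: r = r^2 mod 47 = 30^2 = 7
  -> A = 7
B = 10^25 mod 47  (bits of 25 = 11001)
  bit 0 = 1: r = r^2 * 10 mod 47 = 1^2 * 10 = 1*10 = 10
  bit 1 = 1: r = r^2 * 10 mod 47 = 10^2 * 10 = 6*10 = 13
  bit 2 = 0: r = r^2 mod 47 = 13^2 = 28
  bit 3 = 0: r = r^2 mod 47 = 28^2 = 32
  bit 4 = 1: r = r^2 * 10 mod 47 = 32^2 * 10 = 37*10 = 41
  -> B = 41
s = B^a = 41^38 mod 47  (bits of 38 = 100110)
  bit 0 = 1: r = r^2 * 41 mod 47 = 1^2 * 41 = 1*41 = 41
  bit 1 = 0: r = r^2 mod 47 = 41^2 = 36
  bit 2 = 0: r = r^2 mod 47 = 36^2 = 27
  bit 3 = 1: r = r^2 * 41 mod 47 = 27^2 * 41 = 24*41 = 44
  bit 4 = 1: r = r^2 * 41 mod 47 = 44^2 * 41 = 9*41 = 40
  bit 5 = 0: r = r^2 mod 47 = 40^2 = 2
  -> s = B^a = 2

Answer: 7 41 2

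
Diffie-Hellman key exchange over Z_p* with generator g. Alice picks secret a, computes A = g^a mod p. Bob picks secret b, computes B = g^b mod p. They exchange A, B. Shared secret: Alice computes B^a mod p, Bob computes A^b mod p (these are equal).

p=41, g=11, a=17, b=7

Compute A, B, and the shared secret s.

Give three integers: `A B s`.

Answer: 28 35 15

Derivation:
A = 11^17 mod 41  (bits of 17 = 10001)
  bit 0 = 1: r = r^2 * 11 mod 41 = 1^2 * 11 = 1*11 = 11
  bit 1 = 0: r = r^2 mod 41 = 11^2 = 39
  bit 2 = 0: r = r^2 mod 41 = 39^2 = 4
  bit 3 = 0: r = r^2 mod 41 = 4^2 = 16
  bit 4 = 1: r = r^2 * 11 mod 41 = 16^2 * 11 = 10*11 = 28
  -> A = 28
B = 11^7 mod 41  (bits of 7 = 111)
  bit 0 = 1: r = r^2 * 11 mod 41 = 1^2 * 11 = 1*11 = 11
  bit 1 = 1: r = r^2 * 11 mod 41 = 11^2 * 11 = 39*11 = 19
  bit 2 = 1: r = r^2 * 11 mod 41 = 19^2 * 11 = 33*11 = 35
  -> B = 35
s = B^a = 35^17 mod 41  (bits of 17 = 10001)
  bit 0 = 1: r = r^2 * 35 mod 41 = 1^2 * 35 = 1*35 = 35
  bit 1 = 0: r = r^2 mod 41 = 35^2 = 36
  bit 2 = 0: r = r^2 mod 41 = 36^2 = 25
  bit 3 = 0: r = r^2 mod 41 = 25^2 = 10
  bit 4 = 1: r = r^2 * 35 mod 41 = 10^2 * 35 = 18*35 = 15
  -> s = B^a = 15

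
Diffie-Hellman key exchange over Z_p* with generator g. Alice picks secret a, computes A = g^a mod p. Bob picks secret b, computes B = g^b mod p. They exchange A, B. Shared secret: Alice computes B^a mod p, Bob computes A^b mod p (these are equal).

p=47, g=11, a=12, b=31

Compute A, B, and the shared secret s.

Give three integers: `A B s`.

Answer: 6 35 24

Derivation:
A = 11^12 mod 47  (bits of 12 = 1100)
  bit 0 = 1: r = r^2 * 11 mod 47 = 1^2 * 11 = 1*11 = 11
  bit 1 = 1: r = r^2 * 11 mod 47 = 11^2 * 11 = 27*11 = 15
  bit 2 = 0: r = r^2 mod 47 = 15^2 = 37
  bit 3 = 0: r = r^2 mod 47 = 37^2 = 6
  -> A = 6
B = 11^31 mod 47  (bits of 31 = 11111)
  bit 0 = 1: r = r^2 * 11 mod 47 = 1^2 * 11 = 1*11 = 11
  bit 1 = 1: r = r^2 * 11 mod 47 = 11^2 * 11 = 27*11 = 15
  bit 2 = 1: r = r^2 * 11 mod 47 = 15^2 * 11 = 37*11 = 31
  bit 3 = 1: r = r^2 * 11 mod 47 = 31^2 * 11 = 21*11 = 43
  bit 4 = 1: r = r^2 * 11 mod 47 = 43^2 * 11 = 16*11 = 35
  -> B = 35
s = B^a = 35^12 mod 47  (bits of 12 = 1100)
  bit 0 = 1: r = r^2 * 35 mod 47 = 1^2 * 35 = 1*35 = 35
  bit 1 = 1: r = r^2 * 35 mod 47 = 35^2 * 35 = 3*35 = 11
  bit 2 = 0: r = r^2 mod 47 = 11^2 = 27
  bit 3 = 0: r = r^2 mod 47 = 27^2 = 24
  -> s = B^a = 24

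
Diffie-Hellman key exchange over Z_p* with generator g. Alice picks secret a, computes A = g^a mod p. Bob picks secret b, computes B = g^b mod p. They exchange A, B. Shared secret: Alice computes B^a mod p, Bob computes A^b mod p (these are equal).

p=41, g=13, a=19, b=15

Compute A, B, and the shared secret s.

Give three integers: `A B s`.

Answer: 22 14 38

Derivation:
A = 13^19 mod 41  (bits of 19 = 10011)
  bit 0 = 1: r = r^2 * 13 mod 41 = 1^2 * 13 = 1*13 = 13
  bit 1 = 0: r = r^2 mod 41 = 13^2 = 5
  bit 2 = 0: r = r^2 mod 41 = 5^2 = 25
  bit 3 = 1: r = r^2 * 13 mod 41 = 25^2 * 13 = 10*13 = 7
  bit 4 = 1: r = r^2 * 13 mod 41 = 7^2 * 13 = 8*13 = 22
  -> A = 22
B = 13^15 mod 41  (bits of 15 = 1111)
  bit 0 = 1: r = r^2 * 13 mod 41 = 1^2 * 13 = 1*13 = 13
  bit 1 = 1: r = r^2 * 13 mod 41 = 13^2 * 13 = 5*13 = 24
  bit 2 = 1: r = r^2 * 13 mod 41 = 24^2 * 13 = 2*13 = 26
  bit 3 = 1: r = r^2 * 13 mod 41 = 26^2 * 13 = 20*13 = 14
  -> B = 14
s = B^a = 14^19 mod 41  (bits of 19 = 10011)
  bit 0 = 1: r = r^2 * 14 mod 41 = 1^2 * 14 = 1*14 = 14
  bit 1 = 0: r = r^2 mod 41 = 14^2 = 32
  bit 2 = 0: r = r^2 mod 41 = 32^2 = 40
  bit 3 = 1: r = r^2 * 14 mod 41 = 40^2 * 14 = 1*14 = 14
  bit 4 = 1: r = r^2 * 14 mod 41 = 14^2 * 14 = 32*14 = 38
  -> s = B^a = 38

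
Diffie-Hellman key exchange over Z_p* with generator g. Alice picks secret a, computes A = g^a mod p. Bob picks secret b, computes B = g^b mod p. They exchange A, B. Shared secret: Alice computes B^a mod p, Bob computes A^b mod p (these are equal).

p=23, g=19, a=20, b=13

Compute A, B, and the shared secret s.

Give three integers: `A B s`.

Answer: 13 7 8

Derivation:
A = 19^20 mod 23  (bits of 20 = 10100)
  bit 0 = 1: r = r^2 * 19 mod 23 = 1^2 * 19 = 1*19 = 19
  bit 1 = 0: r = r^2 mod 23 = 19^2 = 16
  bit 2 = 1: r = r^2 * 19 mod 23 = 16^2 * 19 = 3*19 = 11
  bit 3 = 0: r = r^2 mod 23 = 11^2 = 6
  bit 4 = 0: r = r^2 mod 23 = 6^2 = 13
  -> A = 13
B = 19^13 mod 23  (bits of 13 = 1101)
  bit 0 = 1: r = r^2 * 19 mod 23 = 1^2 * 19 = 1*19 = 19
  bit 1 = 1: r = r^2 * 19 mod 23 = 19^2 * 19 = 16*19 = 5
  bit 2 = 0: r = r^2 mod 23 = 5^2 = 2
  bit 3 = 1: r = r^2 * 19 mod 23 = 2^2 * 19 = 4*19 = 7
  -> B = 7
s = B^a = 7^20 mod 23  (bits of 20 = 10100)
  bit 0 = 1: r = r^2 * 7 mod 23 = 1^2 * 7 = 1*7 = 7
  bit 1 = 0: r = r^2 mod 23 = 7^2 = 3
  bit 2 = 1: r = r^2 * 7 mod 23 = 3^2 * 7 = 9*7 = 17
  bit 3 = 0: r = r^2 mod 23 = 17^2 = 13
  bit 4 = 0: r = r^2 mod 23 = 13^2 = 8
  -> s = B^a = 8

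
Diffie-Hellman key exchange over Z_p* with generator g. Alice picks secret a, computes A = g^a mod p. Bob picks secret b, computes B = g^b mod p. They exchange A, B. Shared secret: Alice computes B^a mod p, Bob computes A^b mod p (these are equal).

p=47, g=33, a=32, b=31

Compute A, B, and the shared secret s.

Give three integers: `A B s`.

A = 33^32 mod 47  (bits of 32 = 100000)
  bit 0 = 1: r = r^2 * 33 mod 47 = 1^2 * 33 = 1*33 = 33
  bit 1 = 0: r = r^2 mod 47 = 33^2 = 8
  bit 2 = 0: r = r^2 mod 47 = 8^2 = 17
  bit 3 = 0: r = r^2 mod 47 = 17^2 = 7
  bit 4 = 0: r = r^2 mod 47 = 7^2 = 2
  bit 5 = 0: r = r^2 mod 47 = 2^2 = 4
  -> A = 4
B = 33^31 mod 47  (bits of 31 = 11111)
  bit 0 = 1: r = r^2 * 33 mod 47 = 1^2 * 33 = 1*33 = 33
  bit 1 = 1: r = r^2 * 33 mod 47 = 33^2 * 33 = 8*33 = 29
  bit 2 = 1: r = r^2 * 33 mod 47 = 29^2 * 33 = 42*33 = 23
  bit 3 = 1: r = r^2 * 33 mod 47 = 23^2 * 33 = 12*33 = 20
  bit 4 = 1: r = r^2 * 33 mod 47 = 20^2 * 33 = 24*33 = 40
  -> B = 40
s = B^a = 40^32 mod 47  (bits of 32 = 100000)
  bit 0 = 1: r = r^2 * 40 mod 47 = 1^2 * 40 = 1*40 = 40
  bit 1 = 0: r = r^2 mod 47 = 40^2 = 2
  bit 2 = 0: r = r^2 mod 47 = 2^2 = 4
  bit 3 = 0: r = r^2 mod 47 = 4^2 = 16
  bit 4 = 0: r = r^2 mod 47 = 16^2 = 21
  bit 5 = 0: r = r^2 mod 47 = 21^2 = 18
  -> s = B^a = 18

Answer: 4 40 18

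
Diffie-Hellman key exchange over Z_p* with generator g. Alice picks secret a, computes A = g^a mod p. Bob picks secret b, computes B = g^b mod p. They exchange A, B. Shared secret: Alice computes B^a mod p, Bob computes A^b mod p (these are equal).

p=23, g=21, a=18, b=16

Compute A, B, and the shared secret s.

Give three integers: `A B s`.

Answer: 13 9 4

Derivation:
A = 21^18 mod 23  (bits of 18 = 10010)
  bit 0 = 1: r = r^2 * 21 mod 23 = 1^2 * 21 = 1*21 = 21
  bit 1 = 0: r = r^2 mod 23 = 21^2 = 4
  bit 2 = 0: r = r^2 mod 23 = 4^2 = 16
  bit 3 = 1: r = r^2 * 21 mod 23 = 16^2 * 21 = 3*21 = 17
  bit 4 = 0: r = r^2 mod 23 = 17^2 = 13
  -> A = 13
B = 21^16 mod 23  (bits of 16 = 10000)
  bit 0 = 1: r = r^2 * 21 mod 23 = 1^2 * 21 = 1*21 = 21
  bit 1 = 0: r = r^2 mod 23 = 21^2 = 4
  bit 2 = 0: r = r^2 mod 23 = 4^2 = 16
  bit 3 = 0: r = r^2 mod 23 = 16^2 = 3
  bit 4 = 0: r = r^2 mod 23 = 3^2 = 9
  -> B = 9
s = B^a = 9^18 mod 23  (bits of 18 = 10010)
  bit 0 = 1: r = r^2 * 9 mod 23 = 1^2 * 9 = 1*9 = 9
  bit 1 = 0: r = r^2 mod 23 = 9^2 = 12
  bit 2 = 0: r = r^2 mod 23 = 12^2 = 6
  bit 3 = 1: r = r^2 * 9 mod 23 = 6^2 * 9 = 13*9 = 2
  bit 4 = 0: r = r^2 mod 23 = 2^2 = 4
  -> s = B^a = 4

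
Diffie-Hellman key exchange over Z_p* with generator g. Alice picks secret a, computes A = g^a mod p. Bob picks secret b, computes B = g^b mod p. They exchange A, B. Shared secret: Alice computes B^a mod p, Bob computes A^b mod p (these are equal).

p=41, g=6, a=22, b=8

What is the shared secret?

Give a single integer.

Answer: 18

Derivation:
A = 6^22 mod 41  (bits of 22 = 10110)
  bit 0 = 1: r = r^2 * 6 mod 41 = 1^2 * 6 = 1*6 = 6
  bit 1 = 0: r = r^2 mod 41 = 6^2 = 36
  bit 2 = 1: r = r^2 * 6 mod 41 = 36^2 * 6 = 25*6 = 27
  bit 3 = 1: r = r^2 * 6 mod 41 = 27^2 * 6 = 32*6 = 28
  bit 4 = 0: r = r^2 mod 41 = 28^2 = 5
  -> A = 5
B = 6^8 mod 41  (bits of 8 = 1000)
  bit 0 = 1: r = r^2 * 6 mod 41 = 1^2 * 6 = 1*6 = 6
  bit 1 = 0: r = r^2 mod 41 = 6^2 = 36
  bit 2 = 0: r = r^2 mod 41 = 36^2 = 25
  bit 3 = 0: r = r^2 mod 41 = 25^2 = 10
  -> B = 10
s = B^a = 10^22 mod 41  (bits of 22 = 10110)
  bit 0 = 1: r = r^2 * 10 mod 41 = 1^2 * 10 = 1*10 = 10
  bit 1 = 0: r = r^2 mod 41 = 10^2 = 18
  bit 2 = 1: r = r^2 * 10 mod 41 = 18^2 * 10 = 37*10 = 1
  bit 3 = 1: r = r^2 * 10 mod 41 = 1^2 * 10 = 1*10 = 10
  bit 4 = 0: r = r^2 mod 41 = 10^2 = 18
  -> s = B^a = 18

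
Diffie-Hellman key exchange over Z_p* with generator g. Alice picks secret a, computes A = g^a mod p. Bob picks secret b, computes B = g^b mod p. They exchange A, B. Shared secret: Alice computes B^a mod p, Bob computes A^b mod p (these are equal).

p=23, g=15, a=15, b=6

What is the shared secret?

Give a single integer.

Answer: 18

Derivation:
A = 15^15 mod 23  (bits of 15 = 1111)
  bit 0 = 1: r = r^2 * 15 mod 23 = 1^2 * 15 = 1*15 = 15
  bit 1 = 1: r = r^2 * 15 mod 23 = 15^2 * 15 = 18*15 = 17
  bit 2 = 1: r = r^2 * 15 mod 23 = 17^2 * 15 = 13*15 = 11
  bit 3 = 1: r = r^2 * 15 mod 23 = 11^2 * 15 = 6*15 = 21
  -> A = 21
B = 15^6 mod 23  (bits of 6 = 110)
  bit 0 = 1: r = r^2 * 15 mod 23 = 1^2 * 15 = 1*15 = 15
  bit 1 = 1: r = r^2 * 15 mod 23 = 15^2 * 15 = 18*15 = 17
  bit 2 = 0: r = r^2 mod 23 = 17^2 = 13
  -> B = 13
s = B^a = 13^15 mod 23  (bits of 15 = 1111)
  bit 0 = 1: r = r^2 * 13 mod 23 = 1^2 * 13 = 1*13 = 13
  bit 1 = 1: r = r^2 * 13 mod 23 = 13^2 * 13 = 8*13 = 12
  bit 2 = 1: r = r^2 * 13 mod 23 = 12^2 * 13 = 6*13 = 9
  bit 3 = 1: r = r^2 * 13 mod 23 = 9^2 * 13 = 12*13 = 18
  -> s = B^a = 18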